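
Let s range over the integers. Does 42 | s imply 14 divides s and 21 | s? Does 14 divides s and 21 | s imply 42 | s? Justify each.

(→) If 42 ∣ s, write s = 42q. Since 42 = 3·14, s = 14·(3q), so 14 ∣ s; and since 42 = 2·21, s = 21·(2q), so 21 ∣ s.

(←) Suppose 14 ∣ s and 21 ∣ s. Any common multiple of 14 and 21 is a multiple of their lcm; here lcm(14, 21) = 14·21/gcd(14, 21) = 294/7 = 42, so 42 ∣ s.

Both directions hold; the statement is true.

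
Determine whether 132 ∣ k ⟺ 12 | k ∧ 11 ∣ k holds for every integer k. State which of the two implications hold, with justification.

Both directions hold; the statement is true.

[⇐] Suppose 12 ∣ k and 11 ∣ k. Any common multiple of 12 and 11 is a multiple of their lcm; here gcd(12, 11) = 1, so lcm(12, 11) = 12·11 = 132, so 132 ∣ k.

[⇒] If 132 ∣ k, write k = 132q. Since 132 = 11·12, k = 12·(11q), so 12 ∣ k; and since 132 = 12·11, k = 11·(12q), so 11 ∣ k.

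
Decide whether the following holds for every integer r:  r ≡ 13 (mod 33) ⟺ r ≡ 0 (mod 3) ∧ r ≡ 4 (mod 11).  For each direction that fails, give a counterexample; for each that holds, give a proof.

Both directions fail.

Forward direction. This fails: r = 13 gives 13 ≡ 13 (mod 33) but 13 ≡ 1 (mod 3), so the conjunction on the right does not hold.

Converse. This fails: r = 15 satisfies both congruences on the right (15 ≡ 0 mod 3 and 15 ≡ 4 mod 11) yet 15 ≡ 15 (mod 33), not 13.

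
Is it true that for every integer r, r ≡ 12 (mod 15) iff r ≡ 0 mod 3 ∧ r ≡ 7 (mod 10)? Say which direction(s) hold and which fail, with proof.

Not equivalent: only (⇐) holds.

Forward direction. This fails: r = 12 gives 12 ≡ 12 (mod 15) but 12 ≡ 2 (mod 10), so the conjunction on the right does not hold.

Converse. If r ≡ 0 (mod 3) and r ≡ 7 (mod 10), then by the Chinese remainder theorem r ≡ 27 (mod 30). Since 27 ≡ 12 (mod 15) and 15 ∣ 30, we get r ≡ 12 (mod 15).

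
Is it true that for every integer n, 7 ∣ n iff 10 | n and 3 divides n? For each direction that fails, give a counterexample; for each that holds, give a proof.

(⇒) fails and (⇐) fails.

(⟹) This fails: take n = 7. Certainly 7 ∣ 7, but 10 ∤ 7.

(⟸) This fails: take n = 30. Both 10 ∣ 30 and 3 ∣ 30, yet 30 is not a multiple of 7 (since 30 = 4·7 + 2), so 7 ∤ 30.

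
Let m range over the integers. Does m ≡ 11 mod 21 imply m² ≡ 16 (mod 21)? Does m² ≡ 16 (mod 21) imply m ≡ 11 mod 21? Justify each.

[⇒] Suppose m ≡ 11 mod 21. Write m = 21j + 11. Then (21j + 11)² = 441j² + 462j + 121 = 21(21j² + 22j + 5) + 16, so m² ≡ 16 (mod 21).

[⇐] This fails: take m = 4. Then 4² = 16 ≡ 16 (mod 21), yet 4 ≡ 4 (mod 21), not 11.

(⇒) holds; (⇐) fails.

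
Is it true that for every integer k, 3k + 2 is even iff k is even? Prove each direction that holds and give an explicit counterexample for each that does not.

[⇒] Suppose 3k + 2 is even. Since 3 is odd, 3k and k have the same parity, so 3k + 2 ≡ k + 2 (mod 2). As 2 is even, 3k + 2 is even exactly when k is even. Thus k is even.

[⇐] Conversely, suppose k is even; write k = 2j. Then 3k + 2 = 3·(2j) + 2 = 2·3j + 2, which is even.

Both implications hold.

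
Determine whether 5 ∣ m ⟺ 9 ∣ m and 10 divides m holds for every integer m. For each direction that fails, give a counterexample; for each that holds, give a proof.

Only the converse holds.

(⇒) This fails: take m = 5. Certainly 5 ∣ 5, but 9 ∤ 5.

(⇐) Suppose 9 ∣ m and 10 ∣ m. Any common multiple of 9 and 10 is a multiple of their lcm; here gcd(9, 10) = 1, so lcm(9, 10) = 9·10 = 90, so 90 ∣ m. Since 5 ∣ 90, it follows that 5 ∣ m.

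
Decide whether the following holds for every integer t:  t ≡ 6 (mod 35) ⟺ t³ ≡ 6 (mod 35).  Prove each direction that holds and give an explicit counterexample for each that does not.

[⇐] This fails: take t = 26. Then 26³ = 17576 ≡ 6 (mod 35), yet 26 ≡ 26 (mod 35), not 6.

[⇒] Suppose t ≡ 6 (mod 35). Write t = 35j + 6. Then (35j + 6)³ = 42875j³ + 22050j² + 3780j + 216 = 35(1225j³ + 630j² + 108j + 6) + 6, so t³ ≡ 6 (mod 35).

(⇒) holds; (⇐) fails.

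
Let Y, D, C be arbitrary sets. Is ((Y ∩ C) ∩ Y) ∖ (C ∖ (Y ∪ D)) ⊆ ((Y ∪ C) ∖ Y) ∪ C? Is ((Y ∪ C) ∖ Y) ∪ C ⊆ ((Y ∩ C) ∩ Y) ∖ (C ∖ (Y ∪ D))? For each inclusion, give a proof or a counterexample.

The sets are not equal: only the forward inclusion holds.

(⟸) This inclusion fails. Take Y = ∅, D = ∅, C = {1}; then 1 ∈ ((Y ∪ C) ∖ Y) ∪ C but 1 ∉ ((Y ∩ C) ∩ Y) ∖ (C ∖ (Y ∪ D)).

(⟹) Let x ∈ ((Y ∩ C) ∩ Y) ∖ (C ∖ (Y ∪ D)). Then either x ∈ Y ∩ C and x ∉ D; or x ∈ Y ∩ D ∩ C. In each case x ∈ ((Y ∪ C) ∖ Y) ∪ C, so ((Y ∩ C) ∩ Y) ∖ (C ∖ (Y ∪ D)) ⊆ ((Y ∪ C) ∖ Y) ∪ C.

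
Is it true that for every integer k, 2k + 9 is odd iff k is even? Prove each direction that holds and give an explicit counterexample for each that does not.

The forward direction fails; the converse holds.

[⇒] This fails: take k = 1. Then 2k + 9 = 11, which is odd, yet k = 1 is odd, not even.

[⇐] Suppose k is even. Since 2 is even, 2k is even for every k, so 2k + 9 has the same parity as 9, which is odd. Hence 2k + 9 is odd.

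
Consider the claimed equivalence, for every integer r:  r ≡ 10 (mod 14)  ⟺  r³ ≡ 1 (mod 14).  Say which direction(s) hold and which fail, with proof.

Neither direction holds.

[⇒] This fails: take r = 10. Then 10 ≡ 10 (mod 14), but 10³ = 1000 ≡ 6 (mod 14), not 1.

[⇐] This fails: take r = 1. Then 1³ = 1 ≡ 1 (mod 14), yet 1 ≡ 1 (mod 14), not 10.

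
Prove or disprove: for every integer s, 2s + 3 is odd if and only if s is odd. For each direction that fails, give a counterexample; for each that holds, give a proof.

[⇒] This fails: take s = 6. Then 2s + 3 = 15, which is odd, yet s = 6 is even, not odd.

[⇐] Suppose s is odd. Since 2 is even, 2s is even for every s, so 2s + 3 has the same parity as 3, which is odd. Hence 2s + 3 is odd.

Not equivalent: only (⇐) holds.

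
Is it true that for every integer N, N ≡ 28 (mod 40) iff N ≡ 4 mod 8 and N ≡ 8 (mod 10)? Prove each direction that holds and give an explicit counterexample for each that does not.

Both directions hold.

(⇒) Suppose N ≡ 28 (mod 40); write N = 40j + 28. Since 8 ∣ 40, reducing mod 8 gives N ≡ 28 ≡ 4 (mod 8); since 10 ∣ 40, reducing mod 10 gives N ≡ 28 ≡ 8 (mod 10).

(⇐) Conversely, if N ≡ 4 (mod 8) and N ≡ 8 (mod 10), then by the Chinese remainder theorem N ≡ 28 (mod 40). This is exactly N ≡ 28 (mod 40).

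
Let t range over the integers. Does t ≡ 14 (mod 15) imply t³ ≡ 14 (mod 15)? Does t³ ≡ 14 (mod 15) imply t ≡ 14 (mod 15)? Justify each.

(⇐) Suppose t³ ≡ 14 (mod 15). The only residue r in {0, …, 14} with r³ ≡ 14 (mod 15) is r = 14, so t ≡ 14 (mod 15).

(⇒) Suppose t ≡ 14 (mod 15). Write t = 15j + 14. Then (15j + 14)³ = 3375j³ + 9450j² + 8820j + 2744 = 15(225j³ + 630j² + 588j + 182) + 14, so t³ ≡ 14 (mod 15).

Both implications hold.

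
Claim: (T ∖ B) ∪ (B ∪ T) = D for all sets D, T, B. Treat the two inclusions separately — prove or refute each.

(⊆) This inclusion fails. Take D = ∅, T = {1}, B = ∅; then 1 ∈ (T ∖ B) ∪ (B ∪ T) but 1 ∉ D.

(⊇) This inclusion fails. Take D = {1}, T = ∅, B = ∅; then 1 ∈ D but 1 ∉ (T ∖ B) ∪ (B ∪ T).

Neither inclusion holds.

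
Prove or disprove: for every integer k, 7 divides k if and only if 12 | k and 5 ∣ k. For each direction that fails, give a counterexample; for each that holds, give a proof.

Neither implication holds.

(⇒) This fails: take k = 7. Certainly 7 ∣ 7, but 12 ∤ 7.

(⇐) This fails: take k = 60. Both 12 ∣ 60 and 5 ∣ 60, yet 60 is not a multiple of 7 (since 60 = 8·7 + 4), so 7 ∤ 60.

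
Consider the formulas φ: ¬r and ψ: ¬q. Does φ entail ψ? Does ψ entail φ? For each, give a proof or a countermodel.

(→) This fails. Under r = F, q = T, the left side is true but the right side is false.

(←) This fails. Under r = T, q = F, the left side is false but the right side is true.

Both directions fail.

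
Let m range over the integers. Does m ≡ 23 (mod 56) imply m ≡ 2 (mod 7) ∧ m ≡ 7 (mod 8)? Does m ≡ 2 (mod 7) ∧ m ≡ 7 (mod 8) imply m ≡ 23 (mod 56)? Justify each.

(⇒) Suppose m ≡ 23 (mod 56); write m = 56j + 23. Since 7 ∣ 56, reducing mod 7 gives m ≡ 23 ≡ 2 (mod 7); since 8 ∣ 56, reducing mod 8 gives m ≡ 23 ≡ 7 (mod 8).

(⇐) Conversely, if m ≡ 2 (mod 7) and m ≡ 7 (mod 8), then by the Chinese remainder theorem m ≡ 23 (mod 56). This is exactly m ≡ 23 (mod 56).

Equivalent; both directions hold.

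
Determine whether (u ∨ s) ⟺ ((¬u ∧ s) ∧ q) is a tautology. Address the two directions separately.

Forward direction. This fails. Under s = T, q = F, u = F, the left side is true but the right side is false.

Converse. Assume the antecedent. If s is true, u ∨ s reduces to true regardless of the other variables. If s is false, the antecedent cannot hold. Either way u ∨ s holds.

(⇒) fails; (⇐) holds.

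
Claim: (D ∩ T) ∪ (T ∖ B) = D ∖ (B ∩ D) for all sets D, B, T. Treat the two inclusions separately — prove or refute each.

Neither inclusion holds.

Forward inclusion. This inclusion fails. Take D = ∅, B = ∅, T = {1}; then 1 ∈ (D ∩ T) ∪ (T ∖ B) but 1 ∉ D ∖ (B ∩ D).

Reverse inclusion. This inclusion fails. Take D = {1}, B = ∅, T = ∅; then 1 ∈ D ∖ (B ∩ D) but 1 ∉ (D ∩ T) ∪ (T ∖ B).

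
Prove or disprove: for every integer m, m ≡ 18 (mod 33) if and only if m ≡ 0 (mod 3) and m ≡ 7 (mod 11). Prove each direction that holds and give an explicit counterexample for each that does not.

Both directions hold.

Converse. If m ≡ 0 (mod 3) and m ≡ 7 (mod 11), then by the Chinese remainder theorem m ≡ 18 (mod 33). This is exactly m ≡ 18 (mod 33).

Forward direction. Suppose m ≡ 18 (mod 33); write m = 33j + 18. Since 3 ∣ 33, reducing mod 3 gives m ≡ 18 ≡ 0 (mod 3); since 11 ∣ 33, reducing mod 11 gives m ≡ 18 ≡ 7 (mod 11).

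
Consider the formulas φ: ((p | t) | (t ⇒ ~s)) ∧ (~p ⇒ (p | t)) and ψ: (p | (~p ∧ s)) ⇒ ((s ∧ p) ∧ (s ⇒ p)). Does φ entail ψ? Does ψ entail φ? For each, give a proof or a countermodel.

Both directions fail.

(→) This fails. Under s = F, p = T, t = F, the left side is true but the right side is false.

(←) This fails. Under s = F, p = F, t = F, the left side is false but the right side is true.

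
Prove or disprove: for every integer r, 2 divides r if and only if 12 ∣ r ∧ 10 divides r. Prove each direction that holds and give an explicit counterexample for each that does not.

(⇒) fails; (⇐) holds.

Forward direction. This fails: take r = 2. Certainly 2 ∣ 2, but 12 ∤ 2.

Converse. Suppose 12 ∣ r and 10 ∣ r. Any common multiple of 12 and 10 is a multiple of their lcm; here lcm(12, 10) = 12·10/gcd(12, 10) = 120/2 = 60, so 60 ∣ r. Since 2 ∣ 60, it follows that 2 ∣ r.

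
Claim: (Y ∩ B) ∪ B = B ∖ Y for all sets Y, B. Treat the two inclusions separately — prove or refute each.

Only the reverse inclusion holds.

(⟸) Let x ∈ B ∖ Y. Then x ∈ B and x ∉ Y, from which x ∈ (Y ∩ B) ∪ B.

(⟹) This inclusion fails. Take Y = {1}, B = {1}; then 1 ∈ (Y ∩ B) ∪ B but 1 ∉ B ∖ Y.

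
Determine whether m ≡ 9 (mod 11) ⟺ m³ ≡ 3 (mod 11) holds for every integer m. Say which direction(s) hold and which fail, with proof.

(⟹) Suppose m ≡ 9 (mod 11). Write m = 11j + 9. Then (11j + 9)³ = 1331j³ + 3267j² + 2673j + 729 = 11(121j³ + 297j² + 243j + 66) + 3, so m³ ≡ 3 (mod 11).

(⟸) For the converse, argue contrapositively. If m ≢ 9 (mod 11), then m is congruent to one of 0, 1, 2, 3, 4, 5, 6, 7, 8, 10 modulo 11, and these give m³ ≡ 0, 1, 8, 5, 9, 4, 7, 2, 6, 10 respectively — never 3.

Both directions hold; the statement is true.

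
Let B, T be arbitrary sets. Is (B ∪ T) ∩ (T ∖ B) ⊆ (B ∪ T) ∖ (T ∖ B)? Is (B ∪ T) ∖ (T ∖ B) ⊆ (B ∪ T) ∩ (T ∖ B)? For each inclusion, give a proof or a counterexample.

(⟹) This inclusion fails. Take B = ∅, T = {1}; then 1 ∈ (B ∪ T) ∩ (T ∖ B) but 1 ∉ (B ∪ T) ∖ (T ∖ B).

(⟸) This inclusion fails. Take B = {1}, T = ∅; then 1 ∈ (B ∪ T) ∖ (T ∖ B) but 1 ∉ (B ∪ T) ∩ (T ∖ B).

Neither inclusion holds.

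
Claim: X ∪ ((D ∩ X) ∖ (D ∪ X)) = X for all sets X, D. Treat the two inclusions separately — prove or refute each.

(⊆) Let x ∈ X ∪ ((D ∩ X) ∖ (D ∪ X)). Then either x ∈ X and x ∉ D; or x ∈ X ∩ D. In each case x ∈ X, so X ∪ ((D ∩ X) ∖ (D ∪ X)) ⊆ X.

(⊇) Let x ∈ X. Then either x ∈ X and x ∉ D; or x ∈ X ∩ D. In each case x ∈ X ∪ ((D ∩ X) ∖ (D ∪ X)), so X ⊆ X ∪ ((D ∩ X) ∖ (D ∪ X)).

Both inclusions hold.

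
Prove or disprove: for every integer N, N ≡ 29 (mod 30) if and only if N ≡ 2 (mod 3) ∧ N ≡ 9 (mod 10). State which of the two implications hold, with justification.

The biconditional holds.

(⟸) If N ≡ 2 (mod 3) and N ≡ 9 (mod 10), then by the Chinese remainder theorem N ≡ 29 (mod 30). This is exactly N ≡ 29 (mod 30).

(⟹) Suppose N ≡ 29 (mod 30); write N = 30j + 29. Since 3 ∣ 30, reducing mod 3 gives N ≡ 29 ≡ 2 (mod 3); since 10 ∣ 30, reducing mod 10 gives N ≡ 29 ≡ 9 (mod 10).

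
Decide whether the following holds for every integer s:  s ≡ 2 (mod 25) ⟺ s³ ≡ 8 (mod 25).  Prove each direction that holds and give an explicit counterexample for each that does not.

Both implications hold.

[⇒] Suppose s ≡ 2 (mod 25). Write s = 25j + 2. Then (25j + 2)³ = 15625j³ + 3750j² + 300j + 8 = 25(625j³ + 150j² + 12j) + 8, so s³ ≡ 8 (mod 25).

[⇐] Conversely, suppose s³ ≡ 8 (mod 25). The only residue r in {0, …, 24} with r³ ≡ 8 (mod 25) is r = 2, so s ≡ 2 (mod 25).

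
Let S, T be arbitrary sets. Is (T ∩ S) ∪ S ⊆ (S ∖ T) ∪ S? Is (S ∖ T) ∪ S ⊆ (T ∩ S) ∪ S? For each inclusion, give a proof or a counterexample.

(⊆) Let x ∈ (T ∩ S) ∪ S. Then either x ∈ S and x ∉ T; or x ∈ S ∩ T. In each case x ∈ (S ∖ T) ∪ S, so (T ∩ S) ∪ S ⊆ (S ∖ T) ∪ S.

(⊇) Let x ∈ (S ∖ T) ∪ S. Then either x ∈ S and x ∉ T; or x ∈ S ∩ T. In each case x ∈ (T ∩ S) ∪ S, so (S ∖ T) ∪ S ⊆ (T ∩ S) ∪ S.

Both inclusions hold.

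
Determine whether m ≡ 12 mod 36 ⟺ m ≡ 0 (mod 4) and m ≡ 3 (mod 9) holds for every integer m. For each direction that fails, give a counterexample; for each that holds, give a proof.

Equivalent; both directions hold.

[⇐] If m ≡ 0 (mod 4) and m ≡ 3 (mod 9), then by the Chinese remainder theorem m ≡ 12 (mod 36). This is exactly m ≡ 12 (mod 36).

[⇒] Suppose m ≡ 12 (mod 36); write m = 36j + 12. Since 4 ∣ 36, reducing mod 4 gives m ≡ 12 ≡ 0 (mod 4); since 9 ∣ 36, reducing mod 9 gives m ≡ 12 ≡ 3 (mod 9).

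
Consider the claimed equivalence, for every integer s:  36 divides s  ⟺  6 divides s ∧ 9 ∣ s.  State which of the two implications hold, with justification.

(⟸) This fails: take s = 18. Both 6 ∣ 18 and 9 ∣ 18, yet 18 is not a multiple of 36 (since 18 = 0·36 + 18), so 36 ∤ 18.

(⟹) If 36 ∣ s, write s = 36q. Since 36 = 6·6, s = 6·(6q), so 6 ∣ s; and since 36 = 4·9, s = 9·(4q), so 9 ∣ s.

Not equivalent: only (⇒) holds.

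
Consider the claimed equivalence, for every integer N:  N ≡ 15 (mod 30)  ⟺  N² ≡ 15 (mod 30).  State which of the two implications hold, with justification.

[⇒] Suppose N ≡ 15 (mod 30). Write N = 30j + 15. Then (30j + 15)² = 900j² + 900j + 225 = 30(30j² + 30j + 7) + 15, so N² ≡ 15 (mod 30).

[⇐] Conversely, suppose N² ≡ 15 (mod 30). The only residue r in {0, …, 29} with r² ≡ 15 (mod 30) is r = 15, so N ≡ 15 (mod 30).

The biconditional holds.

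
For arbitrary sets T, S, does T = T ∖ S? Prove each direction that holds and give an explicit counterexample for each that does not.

(⊆) fails; (⊇) holds.

(⊆) This inclusion fails. Take T = {1}, S = {1}; then 1 ∈ T but 1 ∉ T ∖ S.

(⊇) Let x ∈ T ∖ S. Then x ∈ T and x ∉ S, from which x ∈ T.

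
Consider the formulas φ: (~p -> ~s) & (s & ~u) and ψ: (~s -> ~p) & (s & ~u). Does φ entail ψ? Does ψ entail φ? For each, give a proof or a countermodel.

(→) Assume the antecedent. If s is true, the antecedent forces (s = T, u = F, p = T), and (~s -> ~p) & (s & ~u) holds there. If s is false, the antecedent cannot hold. Either way (~s -> ~p) & (s & ~u) holds.

(←) This fails. Under s = T, u = F, p = F, the left side is false but the right side is true.

Only the forward implication holds.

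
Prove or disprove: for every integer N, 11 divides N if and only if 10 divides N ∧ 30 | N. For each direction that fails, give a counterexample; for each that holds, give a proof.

Neither direction holds.

[⇒] This fails: take N = 11. Certainly 11 ∣ 11, but 10 ∤ 11.

[⇐] This fails: take N = 30. Both 10 ∣ 30 and 30 ∣ 30, yet 30 is not a multiple of 11 (since 30 = 2·11 + 8), so 11 ∤ 30.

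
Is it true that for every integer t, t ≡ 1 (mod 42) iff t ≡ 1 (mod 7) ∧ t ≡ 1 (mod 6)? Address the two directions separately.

The biconditional holds.

(→) Suppose t ≡ 1 (mod 42); write t = 42j + 1. Since 7 ∣ 42, reducing mod 7 gives t ≡ 1 (mod 7); since 6 ∣ 42, reducing mod 6 gives t ≡ 1 (mod 6).

(←) Conversely, if t ≡ 1 (mod 7) and t ≡ 1 (mod 6), then by the Chinese remainder theorem t ≡ 1 (mod 42). This is exactly t ≡ 1 (mod 42).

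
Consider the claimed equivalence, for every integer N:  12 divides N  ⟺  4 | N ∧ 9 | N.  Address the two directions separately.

Not equivalent: only (⇐) holds.

(→) This fails: take N = 12. Certainly 12 ∣ 12, but 9 ∤ 12.

(←) Suppose 4 ∣ N and 9 ∣ N. Any common multiple of 4 and 9 is a multiple of their lcm; here gcd(4, 9) = 1, so lcm(4, 9) = 4·9 = 36, so 36 ∣ N. Since 12 ∣ 36, it follows that 12 ∣ N.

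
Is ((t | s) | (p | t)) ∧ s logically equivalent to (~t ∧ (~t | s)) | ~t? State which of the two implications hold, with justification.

Neither direction holds.

[⇒] This fails. Under s = T, p = F, t = T, the left side is true but the right side is false.

[⇐] This fails. Under s = F, p = F, t = F, the left side is false but the right side is true.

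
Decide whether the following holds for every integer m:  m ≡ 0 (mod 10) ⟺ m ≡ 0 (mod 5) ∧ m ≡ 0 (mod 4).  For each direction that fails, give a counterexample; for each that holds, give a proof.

(⟹) This fails: m = 10 gives 10 ≡ 0 (mod 10) but 10 ≡ 2 (mod 4), so the conjunction on the right does not hold.

(⟸) Conversely, if m ≡ 0 (mod 5) and m ≡ 0 (mod 4), then by the Chinese remainder theorem m ≡ 0 (mod 20). Since 0 ≡ 0 (mod 10) and 10 ∣ 20, we get m ≡ 0 (mod 10).

Only the converse holds.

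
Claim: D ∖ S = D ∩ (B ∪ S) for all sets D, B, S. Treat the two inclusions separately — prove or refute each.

(⟹) This inclusion fails. Take D = {1}, B = ∅, S = ∅; then 1 ∈ D ∖ S but 1 ∉ D ∩ (B ∪ S).

(⟸) This inclusion fails. Take D = {1}, B = ∅, S = {1}; then 1 ∈ D ∩ (B ∪ S) but 1 ∉ D ∖ S.

Neither inclusion holds.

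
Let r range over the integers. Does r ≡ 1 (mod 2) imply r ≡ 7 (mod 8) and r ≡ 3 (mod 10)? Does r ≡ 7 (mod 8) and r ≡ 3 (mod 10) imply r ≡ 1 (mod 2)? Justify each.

Not equivalent: only (⇐) holds.

[⇐] If r ≡ 7 (mod 8) and r ≡ 3 (mod 10), then by the Chinese remainder theorem r ≡ 23 (mod 40). Since 23 ≡ 1 (mod 2) and 2 ∣ 40, we get r ≡ 1 (mod 2).

[⇒] This fails: r = 1 gives 1 ≡ 1 (mod 2) but 1 ≡ 1 (mod 8), so the conjunction on the right does not hold.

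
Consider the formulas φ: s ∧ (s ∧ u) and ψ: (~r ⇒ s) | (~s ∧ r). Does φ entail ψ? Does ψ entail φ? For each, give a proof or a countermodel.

The forward direction holds; the converse fails.

(⇐) This fails. Under r = T, u = F, s = F, the left side is false but the right side is true.

(⇒) Assume the antecedent. If r is true, (~r ⇒ s) | (~s ∧ r) reduces to true regardless of the other variables. If r is false, the antecedent forces (r = F, u = T, s = T), and (~r ⇒ s) | (~s ∧ r) holds there. Either way (~r ⇒ s) | (~s ∧ r) holds.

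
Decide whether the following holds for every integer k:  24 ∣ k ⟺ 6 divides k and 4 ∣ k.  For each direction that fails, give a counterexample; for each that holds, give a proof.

Only the forward implication holds.

Forward direction. If 24 ∣ k, write k = 24q. Since 24 = 4·6, k = 6·(4q), so 6 ∣ k; and since 24 = 6·4, k = 4·(6q), so 4 ∣ k.

Converse. This fails: take k = 12. Both 6 ∣ 12 and 4 ∣ 12, yet 12 is not a multiple of 24 (since 12 = 0·24 + 12), so 24 ∤ 12.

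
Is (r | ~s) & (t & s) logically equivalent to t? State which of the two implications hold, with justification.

(⟹) Assume the antecedent. If r is true, the antecedent forces (r = T, s = T, t = T), and t holds there. If r is false, the antecedent cannot hold. Either way t holds.

(⟸) This fails. Under r = F, s = F, t = T, the left side is false but the right side is true.

(⇒) holds; (⇐) fails.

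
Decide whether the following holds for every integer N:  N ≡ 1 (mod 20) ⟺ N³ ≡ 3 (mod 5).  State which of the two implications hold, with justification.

Neither implication holds.

Forward direction. This fails: take N = 1. Then 1 ≡ 1 (mod 20), but 1³ = 1 ≡ 1 (mod 5), not 3.

Converse. This fails: take N = 2. Then 2³ = 8 ≡ 3 (mod 5), yet 2 ≡ 2 (mod 20), not 1.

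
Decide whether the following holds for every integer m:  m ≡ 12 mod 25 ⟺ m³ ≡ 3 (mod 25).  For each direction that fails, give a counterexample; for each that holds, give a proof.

The biconditional holds.

Forward direction. Suppose m ≡ 12 mod 25. Write m = 25j + 12. Then (25j + 12)³ = 15625j³ + 22500j² + 10800j + 1728 = 25(625j³ + 900j² + 432j + 69) + 3, so m³ ≡ 3 (mod 25).

Converse. Suppose m³ ≡ 3 (mod 25). The only residue r in {0, …, 24} with r³ ≡ 3 (mod 25) is r = 12, so m ≡ 12 (mod 25).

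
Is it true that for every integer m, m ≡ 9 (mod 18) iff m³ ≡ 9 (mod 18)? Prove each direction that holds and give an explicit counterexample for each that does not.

(⟹) Suppose m ≡ 9 (mod 18). Write m = 18j + 9. Then (18j + 9)³ = 5832j³ + 8748j² + 4374j + 729 = 18(324j³ + 486j² + 243j + 40) + 9, so m³ ≡ 9 (mod 18).

(⟸) This fails: take m = 3. Then 3³ = 27 ≡ 9 (mod 18), yet 3 ≡ 3 (mod 18), not 9.

The forward direction holds; the converse fails.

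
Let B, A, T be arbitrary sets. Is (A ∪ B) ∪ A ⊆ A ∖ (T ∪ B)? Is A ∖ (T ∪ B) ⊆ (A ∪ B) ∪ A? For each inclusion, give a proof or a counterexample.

(⟸) Let x ∈ A ∖ (T ∪ B). Then x ∈ A and x ∉ B, T, from which x ∈ (A ∪ B) ∪ A.

(⟹) This inclusion fails. Take B = {1}, A = ∅, T = ∅; then 1 ∈ (A ∪ B) ∪ A but 1 ∉ A ∖ (T ∪ B).

(⊆) fails; (⊇) holds.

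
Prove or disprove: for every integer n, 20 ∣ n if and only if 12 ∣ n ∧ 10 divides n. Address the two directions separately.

The forward direction fails; the converse holds.

(⟹) This fails: take n = 20. Certainly 20 ∣ 20, but 12 ∤ 20.

(⟸) Suppose 12 ∣ n and 10 ∣ n. Any common multiple of 12 and 10 is a multiple of their lcm; here lcm(12, 10) = 12·10/gcd(12, 10) = 120/2 = 60, so 60 ∣ n. Since 20 ∣ 60, it follows that 20 ∣ n.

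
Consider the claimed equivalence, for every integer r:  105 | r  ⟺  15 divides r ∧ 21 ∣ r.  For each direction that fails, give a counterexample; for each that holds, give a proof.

(→) If 105 ∣ r, write r = 105q. Since 105 = 7·15, r = 15·(7q), so 15 ∣ r; and since 105 = 5·21, r = 21·(5q), so 21 ∣ r.

(←) Suppose 15 ∣ r and 21 ∣ r. Any common multiple of 15 and 21 is a multiple of their lcm; here lcm(15, 21) = 15·21/gcd(15, 21) = 315/3 = 105, so 105 ∣ r.

The biconditional holds.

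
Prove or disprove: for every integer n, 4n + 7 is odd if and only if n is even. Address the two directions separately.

(⇒) fails; (⇐) holds.

[⇒] This fails: take n = 1. Then 4n + 7 = 11, which is odd, yet n = 1 is odd, not even.

[⇐] Suppose n is even. Since 4 is even, 4n is even for every n, so 4n + 7 has the same parity as 7, which is odd. Hence 4n + 7 is odd.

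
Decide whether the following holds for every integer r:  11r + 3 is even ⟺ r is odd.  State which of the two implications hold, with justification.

Both directions hold; the statement is true.

Forward direction. Suppose 11r + 3 is even. Since 11 is odd, 11r and r have the same parity, so 11r + 3 ≡ r + 3 (mod 2). As 3 is odd, 11r + 3 is even exactly when r is odd. Thus r is odd.

Converse. Suppose r is odd; write r = 2j + 1. Then 11r + 3 = 11·(2j + 1) + 3 = 2·11j + 14, which is even.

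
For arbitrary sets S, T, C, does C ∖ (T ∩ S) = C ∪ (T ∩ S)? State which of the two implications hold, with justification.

The sets are not equal: only the forward inclusion holds.

Forward inclusion. Let x ∈ C ∖ (T ∩ S). Then either x ∈ C and x ∉ S, T; or x ∈ S ∩ C and x ∉ T; or x ∈ T ∩ C and x ∉ S. In each case x ∈ C ∪ (T ∩ S), so C ∖ (T ∩ S) ⊆ C ∪ (T ∩ S).

Reverse inclusion. This inclusion fails. Take S = {1}, T = {1}, C = ∅; then 1 ∈ C ∪ (T ∩ S) but 1 ∉ C ∖ (T ∩ S).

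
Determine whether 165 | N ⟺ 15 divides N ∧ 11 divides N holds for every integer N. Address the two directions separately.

The biconditional holds.

(→) If 165 ∣ N, write N = 165q. Since 165 = 11·15, N = 15·(11q), so 15 ∣ N; and since 165 = 15·11, N = 11·(15q), so 11 ∣ N.

(←) Suppose 15 ∣ N and 11 ∣ N. Any common multiple of 15 and 11 is a multiple of their lcm; here gcd(15, 11) = 1, so lcm(15, 11) = 15·11 = 165, so 165 ∣ N.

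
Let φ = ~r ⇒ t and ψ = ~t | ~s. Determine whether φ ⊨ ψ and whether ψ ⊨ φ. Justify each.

(⇒) fails and (⇐) fails.

(⇒) This fails. Under r = F, s = T, t = T, the left side is true but the right side is false.

(⇐) This fails. Under r = F, s = F, t = F, the left side is false but the right side is true.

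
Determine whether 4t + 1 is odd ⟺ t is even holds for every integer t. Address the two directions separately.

The forward direction fails; the converse holds.

Converse. Suppose t is even. Since 4 is even, 4t is even for every t, so 4t + 1 has the same parity as 1, which is odd. Hence 4t + 1 is odd.

Forward direction. This fails: take t = 3. Then 4t + 1 = 13, which is odd, yet t = 3 is odd, not even.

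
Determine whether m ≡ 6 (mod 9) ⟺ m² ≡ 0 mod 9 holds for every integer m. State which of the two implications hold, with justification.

Forward direction. Suppose m ≡ 6 (mod 9). Write m = 9j + 6. Then (9j + 6)² = 81j² + 108j + 36 = 9(9j² + 12j + 4) + 0, so m² ≡ 0 (mod 9).

Converse. This fails: take m = 0. Then 0² = 0 ≡ 0 (mod 9), yet 0 ≡ 0 (mod 9), not 6.

Not equivalent: only (⇒) holds.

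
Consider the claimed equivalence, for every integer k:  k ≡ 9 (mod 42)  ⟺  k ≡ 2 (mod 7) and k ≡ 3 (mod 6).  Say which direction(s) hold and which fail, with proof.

Both directions hold; the statement is true.

(→) Suppose k ≡ 9 (mod 42); write k = 42j + 9. Since 7 ∣ 42, reducing mod 7 gives k ≡ 9 ≡ 2 (mod 7); since 6 ∣ 42, reducing mod 6 gives k ≡ 9 ≡ 3 (mod 6).

(←) Conversely, if k ≡ 2 (mod 7) and k ≡ 3 (mod 6), then by the Chinese remainder theorem k ≡ 9 (mod 42). This is exactly k ≡ 9 (mod 42).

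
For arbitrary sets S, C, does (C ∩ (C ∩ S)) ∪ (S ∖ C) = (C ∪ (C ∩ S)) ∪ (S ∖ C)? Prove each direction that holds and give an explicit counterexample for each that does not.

Only the forward inclusion holds.

Forward inclusion. Let x ∈ (C ∩ (C ∩ S)) ∪ (S ∖ C). Then either x ∈ S and x ∉ C; or x ∈ S ∩ C. In each case x ∈ (C ∪ (C ∩ S)) ∪ (S ∖ C), so (C ∩ (C ∩ S)) ∪ (S ∖ C) ⊆ (C ∪ (C ∩ S)) ∪ (S ∖ C).

Reverse inclusion. This inclusion fails. Take S = ∅, C = {1}; then 1 ∈ (C ∪ (C ∩ S)) ∪ (S ∖ C) but 1 ∉ (C ∩ (C ∩ S)) ∪ (S ∖ C).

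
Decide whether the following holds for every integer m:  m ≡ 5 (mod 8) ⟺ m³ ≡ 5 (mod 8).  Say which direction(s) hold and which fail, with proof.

Forward direction. Suppose m ≡ 5 (mod 8). Write m = 8j + 5. Then (8j + 5)³ = 512j³ + 960j² + 600j + 125 = 8(64j³ + 120j² + 75j + 15) + 5, so m³ ≡ 5 (mod 8).

Converse. For the converse, argue contrapositively. If m ≢ 5 (mod 8), then m is congruent to one of 0, 1, 2, 3, 4, 6, 7 modulo 8, and these give m³ ≡ 0, 1, 0, 3, 0, 0, 7 respectively — never 5.

The biconditional holds.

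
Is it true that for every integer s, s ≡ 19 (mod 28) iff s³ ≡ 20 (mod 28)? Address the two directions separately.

Neither implication holds.

(→) This fails: take s = 19. Then 19 ≡ 19 (mod 28), but 19³ = 6859 ≡ 27 (mod 28), not 20.

(←) This fails: take s = 6. Then 6³ = 216 ≡ 20 (mod 28), yet 6 ≡ 6 (mod 28), not 19.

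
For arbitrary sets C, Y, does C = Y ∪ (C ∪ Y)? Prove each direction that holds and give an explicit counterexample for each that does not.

Only the forward inclusion holds.

(⊆) Let x ∈ C. Then either x ∈ C and x ∉ Y; or x ∈ C ∩ Y. In each case x ∈ Y ∪ (C ∪ Y), so C ⊆ Y ∪ (C ∪ Y).

(⊇) This inclusion fails. Take C = ∅, Y = {1}; then 1 ∈ Y ∪ (C ∪ Y) but 1 ∉ C.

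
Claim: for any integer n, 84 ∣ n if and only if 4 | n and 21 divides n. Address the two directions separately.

Forward direction. If 84 ∣ n, write n = 84q. Since 84 = 21·4, n = 4·(21q), so 4 ∣ n; and since 84 = 4·21, n = 21·(4q), so 21 ∣ n.

Converse. Suppose 4 ∣ n and 21 ∣ n. Any common multiple of 4 and 21 is a multiple of their lcm; here gcd(4, 21) = 1, so lcm(4, 21) = 4·21 = 84, so 84 ∣ n.

Both directions hold; the statement is true.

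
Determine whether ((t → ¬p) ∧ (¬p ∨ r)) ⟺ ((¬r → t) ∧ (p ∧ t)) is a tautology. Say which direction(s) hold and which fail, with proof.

Neither direction holds.

[⇒] This fails. Under t = F, r = F, p = F, the left side is true but the right side is false.

[⇐] This fails. Under t = T, r = F, p = T, the left side is false but the right side is true.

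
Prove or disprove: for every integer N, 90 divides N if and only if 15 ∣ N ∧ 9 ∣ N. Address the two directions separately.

[⇒] If 90 ∣ N, write N = 90q. Since 90 = 6·15, N = 15·(6q), so 15 ∣ N; and since 90 = 10·9, N = 9·(10q), so 9 ∣ N.

[⇐] This fails: take N = 45. Both 15 ∣ 45 and 9 ∣ 45, yet 45 is not a multiple of 90 (since 45 = 0·90 + 45), so 90 ∤ 45.

Only the forward direction holds.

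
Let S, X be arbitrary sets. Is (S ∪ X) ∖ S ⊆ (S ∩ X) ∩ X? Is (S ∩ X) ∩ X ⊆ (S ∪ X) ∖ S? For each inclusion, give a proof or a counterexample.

Forward inclusion. This inclusion fails. Take S = ∅, X = {1}; then 1 ∈ (S ∪ X) ∖ S but 1 ∉ (S ∩ X) ∩ X.

Reverse inclusion. This inclusion fails. Take S = {1}, X = {1}; then 1 ∈ (S ∩ X) ∩ X but 1 ∉ (S ∪ X) ∖ S.

(⊆) fails and (⊇) fails.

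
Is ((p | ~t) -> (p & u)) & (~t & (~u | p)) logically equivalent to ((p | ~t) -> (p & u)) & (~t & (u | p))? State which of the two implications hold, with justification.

(→) Assume the antecedent. If p is true, the antecedent forces (p = T, t = F, u = T), and the consequent holds there. If p is false, the antecedent cannot hold. Either way the consequent holds.

(←) Assume the antecedent. If p is true, the antecedent forces (p = T, t = F, u = T), and the consequent holds there. If p is false, the antecedent cannot hold. Either way the consequent holds.

Both directions hold.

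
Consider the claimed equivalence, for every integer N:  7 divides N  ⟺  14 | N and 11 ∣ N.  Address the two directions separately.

Only the reverse direction holds.

[⇒] This fails: take N = 7. Certainly 7 ∣ 7, but 14 ∤ 7.

[⇐] Suppose 14 ∣ N and 11 ∣ N. Any common multiple of 14 and 11 is a multiple of their lcm; here gcd(14, 11) = 1, so lcm(14, 11) = 14·11 = 154, so 154 ∣ N. Since 7 ∣ 154, it follows that 7 ∣ N.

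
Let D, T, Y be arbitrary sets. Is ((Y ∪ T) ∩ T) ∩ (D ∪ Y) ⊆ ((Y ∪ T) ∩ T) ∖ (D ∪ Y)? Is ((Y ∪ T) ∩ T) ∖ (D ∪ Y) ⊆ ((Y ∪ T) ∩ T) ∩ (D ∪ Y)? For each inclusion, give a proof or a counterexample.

Forward inclusion. This inclusion fails. Take D = {1}, T = {1}, Y = ∅; then 1 ∈ ((Y ∪ T) ∩ T) ∩ (D ∪ Y) but 1 ∉ ((Y ∪ T) ∩ T) ∖ (D ∪ Y).

Reverse inclusion. This inclusion fails. Take D = ∅, T = {1}, Y = ∅; then 1 ∈ ((Y ∪ T) ∩ T) ∖ (D ∪ Y) but 1 ∉ ((Y ∪ T) ∩ T) ∩ (D ∪ Y).

(⊆) fails and (⊇) fails.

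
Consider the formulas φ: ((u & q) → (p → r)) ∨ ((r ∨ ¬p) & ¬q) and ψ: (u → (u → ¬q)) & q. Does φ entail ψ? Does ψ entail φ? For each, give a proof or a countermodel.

Only the converse holds.

(→) This fails. Under r = F, u = F, q = F, p = F, the left side is true but the right side is false.

(←) Assume the antecedent. If r is true, the consequent reduces to true regardless of the other variables. If r is false, the antecedent forces (r = F, u = F, q = T, p = F) or (r = F, u = F, q = T, p = T), and the consequent holds there. Either way the consequent holds.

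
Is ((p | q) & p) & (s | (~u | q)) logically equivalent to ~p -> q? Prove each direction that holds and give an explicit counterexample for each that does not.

Only the forward implication holds.

[⇒] Assume the antecedent. If p is true, ~p -> q reduces to true regardless of the other variables. If p is false, the antecedent cannot hold. Either way ~p -> q holds.

[⇐] This fails. Under p = F, q = T, u = F, s = F, the left side is false but the right side is true.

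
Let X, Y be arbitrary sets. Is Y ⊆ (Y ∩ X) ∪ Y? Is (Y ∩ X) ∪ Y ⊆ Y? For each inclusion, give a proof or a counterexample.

Both inclusions hold.

(⊆) Let x ∈ Y. Then either x ∈ Y and x ∉ X; or x ∈ X ∩ Y. In each case x ∈ (Y ∩ X) ∪ Y, so Y ⊆ (Y ∩ X) ∪ Y.

(⊇) Let x ∈ (Y ∩ X) ∪ Y. Then either x ∈ Y and x ∉ X; or x ∈ X ∩ Y. In each case x ∈ Y, so (Y ∩ X) ∪ Y ⊆ Y.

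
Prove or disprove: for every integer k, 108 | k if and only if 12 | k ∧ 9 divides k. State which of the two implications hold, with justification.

(⇒) If 108 ∣ k, write k = 108q. Since 108 = 9·12, k = 12·(9q), so 12 ∣ k; and since 108 = 12·9, k = 9·(12q), so 9 ∣ k.

(⇐) This fails: take k = 36. Both 12 ∣ 36 and 9 ∣ 36, yet 36 is not a multiple of 108 (since 36 = 0·108 + 36), so 108 ∤ 36.

Only the forward implication holds.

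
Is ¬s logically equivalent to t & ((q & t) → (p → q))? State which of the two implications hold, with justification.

Forward direction. This fails. Under p = F, t = F, q = F, s = F, the left side is true but the right side is false.

Converse. This fails. Under p = F, t = T, q = F, s = T, the left side is false but the right side is true.

Neither direction holds.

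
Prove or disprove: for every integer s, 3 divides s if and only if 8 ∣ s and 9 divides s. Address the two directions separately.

[⇒] This fails: take s = 3. Certainly 3 ∣ 3, but 8 ∤ 3.

[⇐] Suppose 8 ∣ s and 9 ∣ s. Any common multiple of 8 and 9 is a multiple of their lcm; here gcd(8, 9) = 1, so lcm(8, 9) = 8·9 = 72, so 72 ∣ s. Since 3 ∣ 72, it follows that 3 ∣ s.

Only the reverse direction holds.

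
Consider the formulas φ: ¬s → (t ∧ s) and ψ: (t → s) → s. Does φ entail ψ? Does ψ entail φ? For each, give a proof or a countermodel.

[⇒] Assume the antecedent. If s is true, (t → s) → s reduces to true regardless of the other variables. If s is false, the antecedent cannot hold. Either way (t → s) → s holds.

[⇐] This fails. Under s = F, t = T, the left side is false but the right side is true.

(⇒) holds; (⇐) fails.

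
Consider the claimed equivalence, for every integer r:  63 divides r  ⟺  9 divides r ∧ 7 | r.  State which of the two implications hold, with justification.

(⇐) Suppose 9 ∣ r and 7 ∣ r. Any common multiple of 9 and 7 is a multiple of their lcm; here gcd(9, 7) = 1, so lcm(9, 7) = 9·7 = 63, so 63 ∣ r.

(⇒) If 63 ∣ r, write r = 63q. Since 63 = 7·9, r = 9·(7q), so 9 ∣ r; and since 63 = 9·7, r = 7·(9q), so 7 ∣ r.

Both directions hold.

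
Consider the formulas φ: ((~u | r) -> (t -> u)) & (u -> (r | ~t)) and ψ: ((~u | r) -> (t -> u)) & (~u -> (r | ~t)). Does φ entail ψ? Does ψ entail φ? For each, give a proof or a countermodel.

Only the forward implication holds.

(⇒) Assume the antecedent. If u is true, the consequent reduces to true regardless of the other variables. If u is false, the antecedent forces (r = F, u = F, t = F) or (r = T, u = F, t = F), and the consequent holds there. Either way the consequent holds.

(⇐) This fails. Under r = F, u = T, t = T, the left side is false but the right side is true.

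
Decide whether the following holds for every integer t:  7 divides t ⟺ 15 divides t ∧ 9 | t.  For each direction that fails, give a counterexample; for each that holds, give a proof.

[⇒] This fails: take t = 7. Certainly 7 ∣ 7, but 15 ∤ 7.

[⇐] This fails: take t = 45. Both 15 ∣ 45 and 9 ∣ 45, yet 45 is not a multiple of 7 (since 45 = 6·7 + 3), so 7 ∤ 45.

Neither implication holds.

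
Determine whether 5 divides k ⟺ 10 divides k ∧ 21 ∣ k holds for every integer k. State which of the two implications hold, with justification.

Not equivalent: only (⇐) holds.

(⇐) Suppose 10 ∣ k and 21 ∣ k. Any common multiple of 10 and 21 is a multiple of their lcm; here gcd(10, 21) = 1, so lcm(10, 21) = 10·21 = 210, so 210 ∣ k. Since 5 ∣ 210, it follows that 5 ∣ k.

(⇒) This fails: take k = 5. Certainly 5 ∣ 5, but 10 ∤ 5.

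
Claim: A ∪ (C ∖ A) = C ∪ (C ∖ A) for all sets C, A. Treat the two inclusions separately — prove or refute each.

The sets are not equal: only the reverse inclusion holds.

Forward inclusion. This inclusion fails. Take C = ∅, A = {1}; then 1 ∈ A ∪ (C ∖ A) but 1 ∉ C ∪ (C ∖ A).

Reverse inclusion. Let x ∈ C ∪ (C ∖ A). Then either x ∈ C and x ∉ A; or x ∈ C ∩ A. In each case x ∈ A ∪ (C ∖ A), so C ∪ (C ∖ A) ⊆ A ∪ (C ∖ A).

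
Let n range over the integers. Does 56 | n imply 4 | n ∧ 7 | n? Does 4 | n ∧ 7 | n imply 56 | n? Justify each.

Only the forward direction holds.

Forward direction. If 56 ∣ n, write n = 56q. Since 56 = 14·4, n = 4·(14q), so 4 ∣ n; and since 56 = 8·7, n = 7·(8q), so 7 ∣ n.

Converse. This fails: take n = 28. Both 4 ∣ 28 and 7 ∣ 28, yet 28 is not a multiple of 56 (since 28 = 0·56 + 28), so 56 ∤ 28.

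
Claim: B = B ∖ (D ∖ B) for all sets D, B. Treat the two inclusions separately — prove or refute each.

(⊆) Let x ∈ B. Then either x ∈ B and x ∉ D; or x ∈ D ∩ B. In each case x ∈ B ∖ (D ∖ B), so B ⊆ B ∖ (D ∖ B).

(⊇) Let x ∈ B ∖ (D ∖ B). Then either x ∈ B and x ∉ D; or x ∈ D ∩ B. In each case x ∈ B, so B ∖ (D ∖ B) ⊆ B.

The two sets are equal.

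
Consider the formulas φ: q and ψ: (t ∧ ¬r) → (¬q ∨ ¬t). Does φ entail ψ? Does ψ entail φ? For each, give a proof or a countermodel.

(⇒) This fails. Under q = T, r = F, t = T, the left side is true but the right side is false.

(⇐) This fails. Under q = F, r = F, t = F, the left side is false but the right side is true.

Neither direction holds.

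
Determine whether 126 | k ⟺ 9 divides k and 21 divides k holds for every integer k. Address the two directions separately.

The forward direction holds; the converse fails.

(⇐) This fails: take k = 63. Both 9 ∣ 63 and 21 ∣ 63, yet 63 is not a multiple of 126 (since 63 = 0·126 + 63), so 126 ∤ 63.

(⇒) If 126 ∣ k, write k = 126q. Since 126 = 14·9, k = 9·(14q), so 9 ∣ k; and since 126 = 6·21, k = 21·(6q), so 21 ∣ k.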